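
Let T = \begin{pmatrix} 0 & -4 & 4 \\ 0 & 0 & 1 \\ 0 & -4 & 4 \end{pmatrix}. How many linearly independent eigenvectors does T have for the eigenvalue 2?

1

T − 2I = [[-2, -4, 4], [0, -2, 1], [0, -4, 2]].
This matrix has rank 2, so its null space has dimension 3 − 2 = 1.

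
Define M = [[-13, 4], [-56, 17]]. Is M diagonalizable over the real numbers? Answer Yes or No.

Yes

Characteristic polynomial: p(μ) = μ^2 - 4μ + 3 = (μ - 3)(μ - 1).
All 2 eigenvalues are distinct, so M is diagonalizable.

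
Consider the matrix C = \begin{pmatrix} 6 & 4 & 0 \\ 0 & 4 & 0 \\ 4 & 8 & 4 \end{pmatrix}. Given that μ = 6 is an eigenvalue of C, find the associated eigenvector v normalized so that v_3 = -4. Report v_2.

0

C − 6I = [[0, 4, 0], [0, -2, 0], [4, 8, -2]].
Solving (C − 6I)v = 0 gives the eigenspace spanned by (-2, 0, -4).
With v_3 = -4, v = (-2, 0, -4), so v_2 = 0.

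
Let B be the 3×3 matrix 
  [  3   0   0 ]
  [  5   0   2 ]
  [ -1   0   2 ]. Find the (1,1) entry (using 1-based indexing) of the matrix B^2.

Characteristic polynomial: r^3 - 5r^2 + 6r = r(r - 3)(r - 2), so the eigenvalues are 0, 2, 3.
r=3: eigenvector (1, 1, -1).
r=0: eigenvector (0, 1, 0).
r=2: eigenvector (0, 1, 1).
P = [[1, 0, 0], [1, 1, 1], [-1, 0, 1]], D = diag(3, 0, 2), P⁻¹ = [[1, 0, 0], [-2, 1, -1], [1, 0, 1]].
B² = P·diag(9, 0, 4)·P⁻¹ = [[9, 0, 0], [13, 0, 4], [-5, 0, 4]].
The requested entry is 9.

9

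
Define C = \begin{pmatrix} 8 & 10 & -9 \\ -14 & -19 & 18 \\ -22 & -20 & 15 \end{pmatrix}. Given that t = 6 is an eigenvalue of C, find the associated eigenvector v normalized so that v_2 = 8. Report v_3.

C − 6I = [[2, 10, -9], [-14, -25, 18], [-22, -20, 9]].
Solving (C − 6I)v = 0 gives the eigenspace spanned by (-4, 8, 8).
With v_2 = 8, v = (-4, 8, 8), so v_3 = 8.

8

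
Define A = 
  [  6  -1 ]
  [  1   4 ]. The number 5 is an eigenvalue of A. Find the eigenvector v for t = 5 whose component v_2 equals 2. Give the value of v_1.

2

A − 5I = [[1, -1], [1, -1]].
Solving (A − 5I)v = 0 gives the eigenspace spanned by (2, 2).
With v_2 = 2, v = (2, 2), so v_1 = 2.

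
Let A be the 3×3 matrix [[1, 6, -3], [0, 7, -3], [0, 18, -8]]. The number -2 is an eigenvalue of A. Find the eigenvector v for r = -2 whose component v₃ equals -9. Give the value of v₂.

A + 2I = [[3, 6, -3], [0, 9, -3], [0, 18, -6]].
Solving (A + 2I)v = 0 gives the eigenspace spanned by (-3, -3, -9).
With v₃ = -9, v = (-3, -3, -9), so v₂ = -3.

-3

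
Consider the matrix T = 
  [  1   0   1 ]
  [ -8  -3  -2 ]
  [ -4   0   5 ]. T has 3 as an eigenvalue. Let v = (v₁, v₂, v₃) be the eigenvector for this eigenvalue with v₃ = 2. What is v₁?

1

T − 3I = [[-2, 0, 1], [-8, -6, -2], [-4, 0, 2]].
Solving (T − 3I)v = 0 gives the eigenspace spanned by (1, -2, 2).
With v₃ = 2, v = (1, -2, 2), so v₁ = 1.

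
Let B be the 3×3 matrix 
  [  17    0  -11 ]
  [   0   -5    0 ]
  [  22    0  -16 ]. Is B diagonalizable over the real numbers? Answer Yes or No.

Characteristic polynomial: p(μ) = μ^3 + 4μ^2 - 35μ - 150 = (μ - 6)(μ + 5)^2.
μ = -5 has algebraic multiplicity 2; rank(B + 5I) = 1, so geometric multiplicity = 2.
Every eigenvalue has geometric = algebraic multiplicity, so B is diagonalizable.

Yes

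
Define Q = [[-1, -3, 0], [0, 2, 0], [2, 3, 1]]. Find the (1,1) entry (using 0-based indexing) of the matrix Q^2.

Characteristic polynomial: s^3 - 2s^2 - s + 2 = (s - 2)(s - 1)(s + 1), so the eigenvalues are -1, 1, 2.
s=-1: eigenvector (1, 0, -1).
s=2: eigenvector (-1, 1, 1).
s=1: eigenvector (0, 0, 1).
P = [[1, -1, 0], [0, 1, 0], [-1, 1, 1]], D = diag(-1, 2, 1), P⁻¹ = [[1, 1, 0], [0, 1, 0], [1, 0, 1]].
Q² = P·diag(1, 4, 1)·P⁻¹ = [[1, -3, 0], [0, 4, 0], [0, 3, 1]].
The requested entry is 4.

4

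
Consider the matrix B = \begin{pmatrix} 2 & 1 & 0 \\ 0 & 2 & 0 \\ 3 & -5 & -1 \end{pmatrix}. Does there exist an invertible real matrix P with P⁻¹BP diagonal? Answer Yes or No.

No

Characteristic polynomial: p(λ) = λ^3 - 3λ^2 + 4 = (λ - 2)^2(λ + 1).
λ = 2 has algebraic multiplicity 2; rank(B − 2I) = 2, so geometric multiplicity = 1.
Geometric multiplicity < algebraic multiplicity, so B is not diagonalizable.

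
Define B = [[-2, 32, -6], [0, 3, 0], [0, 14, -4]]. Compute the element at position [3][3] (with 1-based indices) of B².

16

Characteristic polynomial: r^3 + 3r^2 - 10r - 24 = (r - 3)(r + 2)(r + 4), so the eigenvalues are -4, -2, 3.
r=-4: eigenvector (3, 0, 1).
r=3: eigenvector (4, 1, 2).
r=-2: eigenvector (1, 0, 0).
P = [[3, 4, 1], [0, 1, 0], [1, 2, 0]], D = diag(-4, 3, -2), P⁻¹ = [[0, -2, 1], [0, 1, 0], [1, 2, -3]].
B² = P·diag(16, 9, 4)·P⁻¹ = [[4, -52, 36], [0, 9, 0], [0, -14, 16]].
The requested entry is 16.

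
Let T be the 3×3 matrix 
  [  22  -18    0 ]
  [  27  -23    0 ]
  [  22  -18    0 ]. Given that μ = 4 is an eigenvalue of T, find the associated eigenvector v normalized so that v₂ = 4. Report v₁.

T − 4I = [[18, -18, 0], [27, -27, 0], [22, -18, -4]].
Solving (T − 4I)v = 0 gives the eigenspace spanned by (4, 4, 4).
With v₂ = 4, v = (4, 4, 4), so v₁ = 4.

4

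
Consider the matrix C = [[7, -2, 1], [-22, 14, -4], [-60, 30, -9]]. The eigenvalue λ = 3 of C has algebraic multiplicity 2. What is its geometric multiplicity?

1

C − 3I = [[4, -2, 1], [-22, 11, -4], [-60, 30, -12]].
This matrix has rank 2, so its null space has dimension 3 − 2 = 1.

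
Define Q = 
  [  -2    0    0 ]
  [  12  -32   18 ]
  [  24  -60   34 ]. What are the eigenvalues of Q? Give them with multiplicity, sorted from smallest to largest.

-2, -2, 4

Characteristic polynomial: p(λ) = λ^3 - 12λ - 16 = (λ - 4)(λ + 2)^2.
Roots (with multiplicity): -2, -2, 4.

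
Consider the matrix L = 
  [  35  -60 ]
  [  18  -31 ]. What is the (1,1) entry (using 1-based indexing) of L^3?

Characteristic polynomial: μ^2 - 4μ - 5 = (μ - 5)(μ + 1), so the eigenvalues are -1, 5.
μ=-1: eigenvector (-5, -3).
μ=5: eigenvector (2, 1).
P = [[-5, 2], [-3, 1]], D = diag(-1, 5), P⁻¹ = [[1, -2], [3, -5]].
L³ = P·diag(-1, 125)·P⁻¹ = [[755, -1260], [378, -631]].
The requested entry is 755.

755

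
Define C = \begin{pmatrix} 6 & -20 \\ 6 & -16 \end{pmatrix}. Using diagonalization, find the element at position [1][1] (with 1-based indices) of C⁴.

-4944

Characteristic polynomial: μ^2 + 10μ + 24 = (μ + 4)(μ + 6), so the eigenvalues are -6, -4.
μ=-6: eigenvector (-5, -3).
μ=-4: eigenvector (2, 1).
P = [[-5, 2], [-3, 1]], D = diag(-6, -4), P⁻¹ = [[1, -2], [3, -5]].
C⁴ = P·diag(1296, 256)·P⁻¹ = [[-4944, 10400], [-3120, 6496]].
The requested entry is -4944.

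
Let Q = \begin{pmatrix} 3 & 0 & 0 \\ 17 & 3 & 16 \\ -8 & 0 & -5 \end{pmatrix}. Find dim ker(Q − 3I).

1

Q − 3I = [[0, 0, 0], [17, 0, 16], [-8, 0, -8]].
This matrix has rank 2, so its null space has dimension 3 − 2 = 1.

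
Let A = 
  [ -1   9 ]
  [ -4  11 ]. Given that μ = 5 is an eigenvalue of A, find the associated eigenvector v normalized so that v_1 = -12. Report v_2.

A − 5I = [[-6, 9], [-4, 6]].
Solving (A − 5I)v = 0 gives the eigenspace spanned by (-12, -8).
With v_1 = -12, v = (-12, -8), so v_2 = -8.

-8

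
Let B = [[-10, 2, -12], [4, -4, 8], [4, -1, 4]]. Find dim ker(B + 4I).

1

B + 4I = [[-6, 2, -12], [4, 0, 8], [4, -1, 8]].
This matrix has rank 2, so its null space has dimension 3 − 2 = 1.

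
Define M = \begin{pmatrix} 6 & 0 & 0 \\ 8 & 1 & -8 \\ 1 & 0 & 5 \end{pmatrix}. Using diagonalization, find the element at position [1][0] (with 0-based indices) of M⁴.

1248

Characteristic polynomial: s^3 - 12s^2 + 41s - 30 = (s - 6)(s - 5)(s - 1), so the eigenvalues are 1, 5, 6.
s=6: eigenvector (1, 0, 1).
s=1: eigenvector (0, 1, 0).
s=5: eigenvector (0, -2, 1).
P = [[1, 0, 0], [0, 1, -2], [1, 0, 1]], D = diag(6, 1, 5), P⁻¹ = [[1, 0, 0], [-2, 1, 2], [-1, 0, 1]].
M⁴ = P·diag(1296, 1, 625)·P⁻¹ = [[1296, 0, 0], [1248, 1, -1248], [671, 0, 625]].
The requested entry is 1248.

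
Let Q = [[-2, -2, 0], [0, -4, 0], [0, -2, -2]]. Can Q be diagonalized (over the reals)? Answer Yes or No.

Yes

Characteristic polynomial: p(r) = r^3 + 8r^2 + 20r + 16 = (r + 2)^2(r + 4).
r = -2 has algebraic multiplicity 2; rank(Q + 2I) = 1, so geometric multiplicity = 2.
Every eigenvalue has geometric = algebraic multiplicity, so Q is diagonalizable.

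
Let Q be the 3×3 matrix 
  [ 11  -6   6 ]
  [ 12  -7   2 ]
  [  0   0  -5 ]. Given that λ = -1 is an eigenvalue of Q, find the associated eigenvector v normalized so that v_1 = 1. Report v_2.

2

Q + 1I = [[12, -6, 6], [12, -6, 2], [0, 0, -4]].
Solving (Q + 1I)v = 0 gives the eigenspace spanned by (1, 2, 0).
With v_1 = 1, v = (1, 2, 0), so v_2 = 2.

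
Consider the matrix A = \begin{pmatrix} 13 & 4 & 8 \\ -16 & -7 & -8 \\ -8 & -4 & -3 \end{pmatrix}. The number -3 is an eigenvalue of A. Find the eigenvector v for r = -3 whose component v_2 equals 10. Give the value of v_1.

A + 3I = [[16, 4, 8], [-16, -4, -8], [-8, -4, 0]].
Solving (A + 3I)v = 0 gives the eigenspace spanned by (-5, 10, 5).
With v_2 = 10, v = (-5, 10, 5), so v_1 = -5.

-5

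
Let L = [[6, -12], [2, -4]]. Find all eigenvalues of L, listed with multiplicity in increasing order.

Characteristic polynomial: p(r) = r^2 - 2r = r(r - 2).
Roots (with multiplicity): 0, 2.

0, 2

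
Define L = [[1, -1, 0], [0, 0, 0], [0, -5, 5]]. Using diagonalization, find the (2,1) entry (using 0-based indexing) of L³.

Characteristic polynomial: t^3 - 6t^2 + 5t = t(t - 5)(t - 1), so the eigenvalues are 0, 1, 5.
t=1: eigenvector (1, 0, 0).
t=0: eigenvector (1, 1, 1).
t=5: eigenvector (0, 0, 1).
P = [[1, 1, 0], [0, 1, 0], [0, 1, 1]], D = diag(1, 0, 5), P⁻¹ = [[1, -1, 0], [0, 1, 0], [0, -1, 1]].
L³ = P·diag(1, 0, 125)·P⁻¹ = [[1, -1, 0], [0, 0, 0], [0, -125, 125]].
The requested entry is -125.

-125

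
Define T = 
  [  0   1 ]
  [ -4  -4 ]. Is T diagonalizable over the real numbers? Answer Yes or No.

No

Characteristic polynomial: p(r) = r^2 + 4r + 4 = (r + 2)^2.
r = -2 has algebraic multiplicity 2; rank(T + 2I) = 1, so geometric multiplicity = 1.
Geometric multiplicity < algebraic multiplicity, so T is not diagonalizable.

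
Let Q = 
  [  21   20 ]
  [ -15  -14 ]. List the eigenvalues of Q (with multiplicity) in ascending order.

Characteristic polynomial: p(s) = s^2 - 7s + 6 = (s - 6)(s - 1).
Roots (with multiplicity): 1, 6.

1, 6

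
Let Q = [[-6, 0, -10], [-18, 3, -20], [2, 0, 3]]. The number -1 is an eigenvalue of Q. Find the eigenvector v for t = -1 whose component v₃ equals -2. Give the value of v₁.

Q + 1I = [[-5, 0, -10], [-18, 4, -20], [2, 0, 4]].
Solving (Q + 1I)v = 0 gives the eigenspace spanned by (4, 8, -2).
With v₃ = -2, v = (4, 8, -2), so v₁ = 4.

4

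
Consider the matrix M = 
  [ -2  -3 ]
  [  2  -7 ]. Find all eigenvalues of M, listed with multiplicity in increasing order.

Characteristic polynomial: p(s) = s^2 + 9s + 20 = (s + 4)(s + 5).
Roots (with multiplicity): -5, -4.

-5, -4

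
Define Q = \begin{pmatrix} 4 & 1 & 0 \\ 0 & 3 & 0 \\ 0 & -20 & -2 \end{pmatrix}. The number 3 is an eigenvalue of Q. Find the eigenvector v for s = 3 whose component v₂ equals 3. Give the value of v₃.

Q − 3I = [[1, 1, 0], [0, 0, 0], [0, -20, -5]].
Solving (Q − 3I)v = 0 gives the eigenspace spanned by (-3, 3, -12).
With v₂ = 3, v = (-3, 3, -12), so v₃ = -12.

-12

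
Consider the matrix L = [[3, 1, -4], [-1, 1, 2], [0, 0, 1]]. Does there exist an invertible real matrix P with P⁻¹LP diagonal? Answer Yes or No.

Characteristic polynomial: p(λ) = λ^3 - 5λ^2 + 8λ - 4 = (λ - 2)^2(λ - 1).
λ = 2 has algebraic multiplicity 2; rank(L − 2I) = 2, so geometric multiplicity = 1.
Geometric multiplicity < algebraic multiplicity, so L is not diagonalizable.

No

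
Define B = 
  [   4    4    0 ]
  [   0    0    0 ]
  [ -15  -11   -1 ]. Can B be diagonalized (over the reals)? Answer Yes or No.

Yes

Characteristic polynomial: p(t) = t^3 - 3t^2 - 4t = t(t - 4)(t + 1).
All 3 eigenvalues are distinct, so B is diagonalizable.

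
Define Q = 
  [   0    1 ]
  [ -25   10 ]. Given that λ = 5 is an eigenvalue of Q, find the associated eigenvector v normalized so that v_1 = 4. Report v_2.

20

Q − 5I = [[-5, 1], [-25, 5]].
Solving (Q − 5I)v = 0 gives the eigenspace spanned by (4, 20).
With v_1 = 4, v = (4, 20), so v_2 = 20.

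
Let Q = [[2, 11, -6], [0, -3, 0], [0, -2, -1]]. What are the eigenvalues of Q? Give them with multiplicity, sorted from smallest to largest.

-3, -1, 2

Characteristic polynomial: p(t) = t^3 + 2t^2 - 5t - 6 = (t - 2)(t + 1)(t + 3).
Roots (with multiplicity): -3, -1, 2.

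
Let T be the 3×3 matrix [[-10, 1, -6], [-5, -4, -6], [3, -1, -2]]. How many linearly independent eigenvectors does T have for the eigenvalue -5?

1

T + 5I = [[-5, 1, -6], [-5, 1, -6], [3, -1, 3]].
This matrix has rank 2, so its null space has dimension 3 − 2 = 1.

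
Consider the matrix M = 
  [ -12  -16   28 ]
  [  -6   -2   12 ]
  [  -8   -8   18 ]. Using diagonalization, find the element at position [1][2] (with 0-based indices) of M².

Characteristic polynomial: s^3 - 4s^2 - 4s + 16 = (s - 4)(s - 2)(s + 2), so the eigenvalues are -2, 2, 4.
s=-2: eigenvector (4, 1, 2).
s=4: eigenvector (1, -1, 0).
s=2: eigenvector (2, 0, 1).
P = [[4, 1, 2], [1, -1, 0], [2, 0, 1]], D = diag(-2, 4, 2), P⁻¹ = [[1, 1, -2], [1, 0, -2], [-2, -2, 5]].
M² = P·diag(4, 16, 4)·P⁻¹ = [[16, 0, -24], [-12, 4, 24], [0, 0, 4]].
The requested entry is 24.

24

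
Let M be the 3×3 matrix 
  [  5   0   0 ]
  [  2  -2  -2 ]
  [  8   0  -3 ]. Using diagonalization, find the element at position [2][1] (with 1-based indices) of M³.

Characteristic polynomial: s^3 - 19s - 30 = (s - 5)(s + 2)(s + 3), so the eigenvalues are -3, -2, 5.
s=-2: eigenvector (0, 1, 0).
s=5: eigenvector (1, 0, 1).
s=-3: eigenvector (0, 2, 1).
P = [[0, 1, 0], [1, 0, 2], [0, 1, 1]], D = diag(-2, 5, -3), P⁻¹ = [[2, 1, -2], [1, 0, 0], [-1, 0, 1]].
M³ = P·diag(-8, 125, -27)·P⁻¹ = [[125, 0, 0], [38, -8, -38], [152, 0, -27]].
The requested entry is 38.

38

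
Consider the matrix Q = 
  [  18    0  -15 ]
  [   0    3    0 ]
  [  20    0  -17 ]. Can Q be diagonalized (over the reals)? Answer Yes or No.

Characteristic polynomial: p(μ) = μ^3 - 4μ^2 - 3μ + 18 = (μ - 3)^2(μ + 2).
μ = 3 has algebraic multiplicity 2; rank(Q − 3I) = 1, so geometric multiplicity = 2.
Every eigenvalue has geometric = algebraic multiplicity, so Q is diagonalizable.

Yes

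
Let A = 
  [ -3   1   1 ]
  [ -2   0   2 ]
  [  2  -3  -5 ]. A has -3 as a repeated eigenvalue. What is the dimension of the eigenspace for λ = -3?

1

A + 3I = [[0, 1, 1], [-2, 3, 2], [2, -3, -2]].
This matrix has rank 2, so its null space has dimension 3 − 2 = 1.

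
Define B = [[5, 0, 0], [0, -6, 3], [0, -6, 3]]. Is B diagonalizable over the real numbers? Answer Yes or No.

Characteristic polynomial: p(λ) = λ^3 - 2λ^2 - 15λ = λ(λ - 5)(λ + 3).
All 3 eigenvalues are distinct, so B is diagonalizable.

Yes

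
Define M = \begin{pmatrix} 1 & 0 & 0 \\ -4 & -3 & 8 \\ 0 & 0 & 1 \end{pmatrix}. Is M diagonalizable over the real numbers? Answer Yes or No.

Characteristic polynomial: p(t) = t^3 + t^2 - 5t + 3 = (t - 1)^2(t + 3).
t = 1 has algebraic multiplicity 2; rank(M − 1I) = 1, so geometric multiplicity = 2.
Every eigenvalue has geometric = algebraic multiplicity, so M is diagonalizable.

Yes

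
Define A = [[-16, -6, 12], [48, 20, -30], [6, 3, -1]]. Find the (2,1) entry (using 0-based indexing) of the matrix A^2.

21

Characteristic polynomial: r^3 - 3r^2 - 18r + 40 = (r - 5)(r - 2)(r + 4), so the eigenvalues are -4, 2, 5.
r=2: eigenvector (-1, 1, -1).
r=-4: eigenvector (1, -2, 0).
r=5: eigenvector (0, 2, 1).
P = [[-1, 1, 0], [1, -2, 2], [-1, 0, 1]], D = diag(2, -4, 5), P⁻¹ = [[2, 1, -2], [3, 1, -2], [2, 1, -1]].
A² = P·diag(4, 16, 25)·P⁻¹ = [[40, 12, -24], [12, 22, 6], [42, 21, -17]].
The requested entry is 21.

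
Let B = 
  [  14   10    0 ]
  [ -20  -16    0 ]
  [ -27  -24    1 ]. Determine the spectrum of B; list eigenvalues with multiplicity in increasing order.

Characteristic polynomial: p(t) = t^3 + t^2 - 26t + 24 = (t - 4)(t - 1)(t + 6).
Roots (with multiplicity): -6, 1, 4.

-6, 1, 4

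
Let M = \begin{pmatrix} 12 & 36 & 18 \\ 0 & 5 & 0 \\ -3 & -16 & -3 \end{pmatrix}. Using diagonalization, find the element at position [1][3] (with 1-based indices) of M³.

1134

Characteristic polynomial: s^3 - 14s^2 + 63s - 90 = (s - 6)(s - 5)(s - 3), so the eigenvalues are 3, 5, 6.
s=6: eigenvector (3, 0, -1).
s=5: eigenvector (0, 1, -2).
s=3: eigenvector (-2, 0, 1).
P = [[3, 0, -2], [0, 1, 0], [-1, -2, 1]], D = diag(6, 5, 3), P⁻¹ = [[1, 4, 2], [0, 1, 0], [1, 6, 3]].
M³ = P·diag(216, 125, 27)·P⁻¹ = [[594, 2268, 1134], [0, 125, 0], [-189, -952, -351]].
The requested entry is 1134.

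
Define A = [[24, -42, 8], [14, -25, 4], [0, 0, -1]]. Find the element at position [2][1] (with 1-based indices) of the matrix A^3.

Characteristic polynomial: μ^3 + 2μ^2 - 11μ - 12 = (μ - 3)(μ + 1)(μ + 4), so the eigenvalues are -4, -1, 3.
μ=-4: eigenvector (-3, -2, 0).
μ=3: eigenvector (2, 1, 0).
μ=-1: eigenvector (-2, -1, 1).
P = [[-3, 2, -2], [-2, 1, -1], [0, 0, 1]], D = diag(-4, 3, -1), P⁻¹ = [[1, -2, 0], [2, -3, 1], [0, 0, 1]].
A³ = P·diag(-64, 27, -1)·P⁻¹ = [[300, -546, 56], [182, -337, 28], [0, 0, -1]].
The requested entry is 182.

182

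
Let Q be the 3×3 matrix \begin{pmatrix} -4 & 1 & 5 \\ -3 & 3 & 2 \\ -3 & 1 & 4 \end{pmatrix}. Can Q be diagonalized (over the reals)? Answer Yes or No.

Characteristic polynomial: p(μ) = μ^3 - 3μ^2 + 4 = (μ - 2)^2(μ + 1).
μ = 2 has algebraic multiplicity 2; rank(Q − 2I) = 2, so geometric multiplicity = 1.
Geometric multiplicity < algebraic multiplicity, so Q is not diagonalizable.

No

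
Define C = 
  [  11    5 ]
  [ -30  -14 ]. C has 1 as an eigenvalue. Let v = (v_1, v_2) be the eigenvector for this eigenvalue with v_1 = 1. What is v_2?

C − 1I = [[10, 5], [-30, -15]].
Solving (C − 1I)v = 0 gives the eigenspace spanned by (1, -2).
With v_1 = 1, v = (1, -2), so v_2 = -2.

-2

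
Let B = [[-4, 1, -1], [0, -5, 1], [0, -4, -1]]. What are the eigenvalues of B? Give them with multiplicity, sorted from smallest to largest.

-4, -3, -3

Characteristic polynomial: p(μ) = μ^3 + 10μ^2 + 33μ + 36 = (μ + 3)^2(μ + 4).
Roots (with multiplicity): -4, -3, -3.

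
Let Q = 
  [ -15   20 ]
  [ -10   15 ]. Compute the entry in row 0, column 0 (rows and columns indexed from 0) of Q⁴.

625

Characteristic polynomial: λ^2 - 25 = (λ - 5)(λ + 5), so the eigenvalues are -5, 5.
λ=5: eigenvector (1, 1).
λ=-5: eigenvector (2, 1).
P = [[1, 2], [1, 1]], D = diag(5, -5), P⁻¹ = [[-1, 2], [1, -1]].
Q⁴ = P·diag(625, 625)·P⁻¹ = [[625, 0], [0, 625]].
The requested entry is 625.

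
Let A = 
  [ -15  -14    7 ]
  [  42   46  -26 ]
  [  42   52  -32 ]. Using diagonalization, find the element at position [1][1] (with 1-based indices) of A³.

Characteristic polynomial: μ^3 + μ^2 - 36μ - 36 = (μ - 6)(μ + 1)(μ + 6), so the eigenvalues are -6, -1, 6.
μ=-1: eigenvector (1, -2, -2).
μ=6: eigenvector (-1, 3, 3).
μ=-6: eigenvector (0, 1, 2).
P = [[1, -1, 0], [-2, 3, 1], [-2, 3, 2]], D = diag(-1, 6, -6), P⁻¹ = [[3, 2, -1], [2, 2, -1], [0, -1, 1]].
A³ = P·diag(-1, 216, -216)·P⁻¹ = [[-435, -434, 217], [1302, 1516, -866], [1302, 1732, -1082]].
The requested entry is -435.

-435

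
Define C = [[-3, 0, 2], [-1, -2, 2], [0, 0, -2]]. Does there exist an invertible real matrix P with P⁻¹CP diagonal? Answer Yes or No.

Characteristic polynomial: p(r) = r^3 + 7r^2 + 16r + 12 = (r + 2)^2(r + 3).
r = -2 has algebraic multiplicity 2; rank(C + 2I) = 1, so geometric multiplicity = 2.
Every eigenvalue has geometric = algebraic multiplicity, so C is diagonalizable.

Yes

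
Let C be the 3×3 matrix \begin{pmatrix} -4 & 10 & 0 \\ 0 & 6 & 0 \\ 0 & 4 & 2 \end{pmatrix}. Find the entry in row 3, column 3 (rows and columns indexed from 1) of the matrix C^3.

Characteristic polynomial: λ^3 - 4λ^2 - 20λ + 48 = (λ - 6)(λ - 2)(λ + 4), so the eigenvalues are -4, 2, 6.
λ=2: eigenvector (0, 0, 1).
λ=6: eigenvector (1, 1, 1).
λ=-4: eigenvector (1, 0, 0).
P = [[0, 1, 1], [0, 1, 0], [1, 1, 0]], D = diag(2, 6, -4), P⁻¹ = [[0, -1, 1], [0, 1, 0], [1, -1, 0]].
C³ = P·diag(8, 216, -64)·P⁻¹ = [[-64, 280, 0], [0, 216, 0], [0, 208, 8]].
The requested entry is 8.

8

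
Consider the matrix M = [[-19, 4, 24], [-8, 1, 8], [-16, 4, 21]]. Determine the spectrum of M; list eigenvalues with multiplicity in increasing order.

Characteristic polynomial: p(μ) = μ^3 - 3μ^2 - 13μ + 15 = (μ - 5)(μ - 1)(μ + 3).
Roots (with multiplicity): -3, 1, 5.

-3, 1, 5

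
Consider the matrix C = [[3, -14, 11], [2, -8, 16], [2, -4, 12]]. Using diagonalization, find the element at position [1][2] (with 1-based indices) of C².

Characteristic polynomial: t^3 - 7t^2 - 14t + 120 = (t - 6)(t - 5)(t + 4), so the eigenvalues are -4, 5, 6.
t=5: eigenvector (3, -2, -2).
t=-4: eigenvector (2, 1, 0).
t=6: eigenvector (-1, 1, 1).
P = [[3, 2, -1], [-2, 1, 1], [-2, 0, 1]], D = diag(5, -4, 6), P⁻¹ = [[1, -2, 3], [0, 1, -1], [2, -4, 7]].
C² = P·diag(25, 16, 36)·P⁻¹ = [[3, 26, -59], [22, -28, 86], [22, -44, 102]].
The requested entry is 26.

26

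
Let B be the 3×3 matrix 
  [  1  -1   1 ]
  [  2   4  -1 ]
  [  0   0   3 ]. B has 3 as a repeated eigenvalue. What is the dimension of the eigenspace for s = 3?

2

B − 3I = [[-2, -1, 1], [2, 1, -1], [0, 0, 0]].
This matrix has rank 1, so its null space has dimension 3 − 1 = 2.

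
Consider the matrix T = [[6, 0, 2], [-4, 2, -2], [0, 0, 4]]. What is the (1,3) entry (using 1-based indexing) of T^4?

Characteristic polynomial: μ^3 - 12μ^2 + 44μ - 48 = (μ - 6)(μ - 4)(μ - 2), so the eigenvalues are 2, 4, 6.
μ=2: eigenvector (0, 1, 0).
μ=6: eigenvector (1, -1, 0).
μ=4: eigenvector (-1, 1, 1).
P = [[0, 1, -1], [1, -1, 1], [0, 0, 1]], D = diag(2, 6, 4), P⁻¹ = [[1, 1, 0], [1, 0, 1], [0, 0, 1]].
T⁴ = P·diag(16, 1296, 256)·P⁻¹ = [[1296, 0, 1040], [-1280, 16, -1040], [0, 0, 256]].
The requested entry is 1040.

1040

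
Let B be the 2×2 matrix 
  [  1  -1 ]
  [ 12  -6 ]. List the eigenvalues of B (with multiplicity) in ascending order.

Characteristic polynomial: p(t) = t^2 + 5t + 6 = (t + 2)(t + 3).
Roots (with multiplicity): -3, -2.

-3, -2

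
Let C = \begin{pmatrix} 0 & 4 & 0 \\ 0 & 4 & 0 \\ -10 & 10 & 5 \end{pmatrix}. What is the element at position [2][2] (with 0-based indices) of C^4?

Characteristic polynomial: λ^3 - 9λ^2 + 20λ = λ(λ - 5)(λ - 4), so the eigenvalues are 0, 4, 5.
λ=0: eigenvector (1, 0, 2).
λ=4: eigenvector (1, 1, 0).
λ=5: eigenvector (0, 0, 1).
P = [[1, 1, 0], [0, 1, 0], [2, 0, 1]], D = diag(0, 4, 5), P⁻¹ = [[1, -1, 0], [0, 1, 0], [-2, 2, 1]].
C⁴ = P·diag(0, 256, 625)·P⁻¹ = [[0, 256, 0], [0, 256, 0], [-1250, 1250, 625]].
The requested entry is 625.

625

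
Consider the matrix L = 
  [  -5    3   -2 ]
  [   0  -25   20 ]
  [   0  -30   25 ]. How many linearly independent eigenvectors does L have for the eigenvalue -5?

L + 5I = [[0, 3, -2], [0, -20, 20], [0, -30, 30]].
This matrix has rank 2, so its null space has dimension 3 − 2 = 1.

1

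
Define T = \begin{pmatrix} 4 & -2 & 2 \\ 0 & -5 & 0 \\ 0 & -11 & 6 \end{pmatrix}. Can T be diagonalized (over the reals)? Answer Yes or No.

Yes

Characteristic polynomial: p(λ) = λ^3 - 5λ^2 - 26λ + 120 = (λ - 6)(λ - 4)(λ + 5).
All 3 eigenvalues are distinct, so T is diagonalizable.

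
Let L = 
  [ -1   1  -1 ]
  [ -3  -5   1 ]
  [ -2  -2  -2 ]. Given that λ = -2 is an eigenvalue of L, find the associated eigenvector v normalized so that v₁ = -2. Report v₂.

L + 2I = [[1, 1, -1], [-3, -3, 1], [-2, -2, 0]].
Solving (L + 2I)v = 0 gives the eigenspace spanned by (-2, 2, 0).
With v₁ = -2, v = (-2, 2, 0), so v₂ = 2.

2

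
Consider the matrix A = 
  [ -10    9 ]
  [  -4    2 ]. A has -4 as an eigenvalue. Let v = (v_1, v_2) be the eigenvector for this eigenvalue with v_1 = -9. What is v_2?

A + 4I = [[-6, 9], [-4, 6]].
Solving (A + 4I)v = 0 gives the eigenspace spanned by (-9, -6).
With v_1 = -9, v = (-9, -6), so v_2 = -6.

-6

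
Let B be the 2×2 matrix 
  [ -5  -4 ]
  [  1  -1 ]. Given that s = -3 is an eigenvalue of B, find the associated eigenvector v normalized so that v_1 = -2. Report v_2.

B + 3I = [[-2, -4], [1, 2]].
Solving (B + 3I)v = 0 gives the eigenspace spanned by (-2, 1).
With v_1 = -2, v = (-2, 1), so v_2 = 1.

1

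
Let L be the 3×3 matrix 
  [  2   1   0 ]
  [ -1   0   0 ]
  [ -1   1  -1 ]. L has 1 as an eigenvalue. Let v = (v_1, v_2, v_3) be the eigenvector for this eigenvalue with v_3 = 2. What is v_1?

L − 1I = [[1, 1, 0], [-1, -1, 0], [-1, 1, -2]].
Solving (L − 1I)v = 0 gives the eigenspace spanned by (-2, 2, 2).
With v_3 = 2, v = (-2, 2, 2), so v_1 = -2.

-2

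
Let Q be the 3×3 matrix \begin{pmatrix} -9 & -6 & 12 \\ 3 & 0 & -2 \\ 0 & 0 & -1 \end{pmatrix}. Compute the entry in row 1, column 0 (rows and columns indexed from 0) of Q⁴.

-1215

Characteristic polynomial: s^3 + 10s^2 + 27s + 18 = (s + 1)(s + 3)(s + 6), so the eigenvalues are -6, -3, -1.
s=-6: eigenvector (2, -1, 0).
s=-3: eigenvector (-1, 1, 0).
s=-1: eigenvector (0, 2, 1).
P = [[2, -1, 0], [-1, 1, 2], [0, 0, 1]], D = diag(-6, -3, -1), P⁻¹ = [[1, 1, -2], [1, 2, -4], [0, 0, 1]].
Q⁴ = P·diag(1296, 81, 1)·P⁻¹ = [[2511, 2430, -4860], [-1215, -1134, 2270], [0, 0, 1]].
The requested entry is -1215.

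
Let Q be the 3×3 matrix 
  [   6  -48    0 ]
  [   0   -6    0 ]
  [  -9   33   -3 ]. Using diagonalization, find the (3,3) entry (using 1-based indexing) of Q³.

-27

Characteristic polynomial: r^3 + 3r^2 - 36r - 108 = (r - 6)(r + 3)(r + 6), so the eigenvalues are -6, -3, 6.
r=6: eigenvector (1, 0, -1).
r=-6: eigenvector (4, 1, 1).
r=-3: eigenvector (0, 0, 1).
P = [[1, 4, 0], [0, 1, 0], [-1, 1, 1]], D = diag(6, -6, -3), P⁻¹ = [[1, -4, 0], [0, 1, 0], [1, -5, 1]].
Q³ = P·diag(216, -216, -27)·P⁻¹ = [[216, -1728, 0], [0, -216, 0], [-243, 783, -27]].
The requested entry is -27.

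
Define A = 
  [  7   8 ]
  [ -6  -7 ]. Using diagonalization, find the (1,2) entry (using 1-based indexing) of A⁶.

Characteristic polynomial: t^2 - 1 = (t - 1)(t + 1), so the eigenvalues are -1, 1.
t=-1: eigenvector (1, -1).
t=1: eigenvector (4, -3).
P = [[1, 4], [-1, -3]], D = diag(-1, 1), P⁻¹ = [[-3, -4], [1, 1]].
A⁶ = P·diag(1, 1)·P⁻¹ = [[1, 0], [0, 1]].
The requested entry is 0.

0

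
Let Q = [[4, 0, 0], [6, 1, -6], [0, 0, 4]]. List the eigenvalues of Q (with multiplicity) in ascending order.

1, 4, 4

Characteristic polynomial: p(λ) = λ^3 - 9λ^2 + 24λ - 16 = (λ - 4)^2(λ - 1).
Roots (with multiplicity): 1, 4, 4.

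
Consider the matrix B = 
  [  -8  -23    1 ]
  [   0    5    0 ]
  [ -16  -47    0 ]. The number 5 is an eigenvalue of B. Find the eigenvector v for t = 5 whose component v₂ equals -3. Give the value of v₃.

9

B − 5I = [[-13, -23, 1], [0, 0, 0], [-16, -47, -5]].
Solving (B − 5I)v = 0 gives the eigenspace spanned by (6, -3, 9).
With v₂ = -3, v = (6, -3, 9), so v₃ = 9.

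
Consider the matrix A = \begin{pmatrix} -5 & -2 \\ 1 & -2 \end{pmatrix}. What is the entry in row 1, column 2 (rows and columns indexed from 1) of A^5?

Characteristic polynomial: t^2 + 7t + 12 = (t + 3)(t + 4), so the eigenvalues are -4, -3.
t=-4: eigenvector (-2, 1).
t=-3: eigenvector (-1, 1).
P = [[-2, -1], [1, 1]], D = diag(-4, -3), P⁻¹ = [[-1, -1], [1, 2]].
A⁵ = P·diag(-1024, -243)·P⁻¹ = [[-1805, -1562], [781, 538]].
The requested entry is -1562.

-1562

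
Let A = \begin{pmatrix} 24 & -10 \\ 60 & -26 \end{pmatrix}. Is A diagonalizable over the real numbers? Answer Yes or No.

Yes

Characteristic polynomial: p(t) = t^2 + 2t - 24 = (t - 4)(t + 6).
All 2 eigenvalues are distinct, so A is diagonalizable.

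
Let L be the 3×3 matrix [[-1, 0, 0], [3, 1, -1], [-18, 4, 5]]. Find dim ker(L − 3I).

1

L − 3I = [[-4, 0, 0], [3, -2, -1], [-18, 4, 2]].
This matrix has rank 2, so its null space has dimension 3 − 2 = 1.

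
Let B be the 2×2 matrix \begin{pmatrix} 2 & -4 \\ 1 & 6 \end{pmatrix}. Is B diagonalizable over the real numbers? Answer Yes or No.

Characteristic polynomial: p(r) = r^2 - 8r + 16 = (r - 4)^2.
r = 4 has algebraic multiplicity 2; rank(B − 4I) = 1, so geometric multiplicity = 1.
Geometric multiplicity < algebraic multiplicity, so B is not diagonalizable.

No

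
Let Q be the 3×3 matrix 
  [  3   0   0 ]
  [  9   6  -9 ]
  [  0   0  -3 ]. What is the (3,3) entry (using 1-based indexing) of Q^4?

Characteristic polynomial: s^3 - 6s^2 - 9s + 54 = (s - 6)(s - 3)(s + 3), so the eigenvalues are -3, 3, 6.
s=3: eigenvector (1, -3, 0).
s=6: eigenvector (0, 1, 0).
s=-3: eigenvector (0, 1, 1).
P = [[1, 0, 0], [-3, 1, 1], [0, 0, 1]], D = diag(3, 6, -3), P⁻¹ = [[1, 0, 0], [3, 1, -1], [0, 0, 1]].
Q⁴ = P·diag(81, 1296, 81)·P⁻¹ = [[81, 0, 0], [3645, 1296, -1215], [0, 0, 81]].
The requested entry is 81.

81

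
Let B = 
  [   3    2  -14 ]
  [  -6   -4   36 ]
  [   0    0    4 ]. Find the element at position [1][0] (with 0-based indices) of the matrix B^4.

Characteristic polynomial: t^3 - 3t^2 - 4t = t(t - 4)(t + 1), so the eigenvalues are -1, 0, 4.
t=-1: eigenvector (1, -2, 0).
t=4: eigenvector (-2, 6, 1).
t=0: eigenvector (2, -3, 0).
P = [[1, -2, 2], [-2, 6, -3], [0, 1, 0]], D = diag(-1, 4, 0), P⁻¹ = [[-3, -2, 6], [0, 0, 1], [2, 1, -2]].
B⁴ = P·diag(1, 256, 0)·P⁻¹ = [[-3, -2, -506], [6, 4, 1524], [0, 0, 256]].
The requested entry is 6.

6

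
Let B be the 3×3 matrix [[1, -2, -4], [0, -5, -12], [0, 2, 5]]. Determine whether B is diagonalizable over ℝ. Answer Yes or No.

Yes

Characteristic polynomial: p(t) = t^3 - t^2 - t + 1 = (t - 1)^2(t + 1).
t = 1 has algebraic multiplicity 2; rank(B − 1I) = 1, so geometric multiplicity = 2.
Every eigenvalue has geometric = algebraic multiplicity, so B is diagonalizable.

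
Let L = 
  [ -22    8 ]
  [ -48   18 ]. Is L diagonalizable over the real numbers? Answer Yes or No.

Characteristic polynomial: p(μ) = μ^2 + 4μ - 12 = (μ - 2)(μ + 6).
All 2 eigenvalues are distinct, so L is diagonalizable.

Yes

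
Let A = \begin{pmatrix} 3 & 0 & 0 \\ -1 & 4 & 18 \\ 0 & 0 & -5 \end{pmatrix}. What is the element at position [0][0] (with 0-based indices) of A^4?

Characteristic polynomial: t^3 - 2t^2 - 23t + 60 = (t - 4)(t - 3)(t + 5), so the eigenvalues are -5, 3, 4.
t=3: eigenvector (1, 1, 0).
t=4: eigenvector (0, 1, 0).
t=-5: eigenvector (0, -2, 1).
P = [[1, 0, 0], [1, 1, -2], [0, 0, 1]], D = diag(3, 4, -5), P⁻¹ = [[1, 0, 0], [-1, 1, 2], [0, 0, 1]].
A⁴ = P·diag(81, 256, 625)·P⁻¹ = [[81, 0, 0], [-175, 256, -738], [0, 0, 625]].
The requested entry is 81.

81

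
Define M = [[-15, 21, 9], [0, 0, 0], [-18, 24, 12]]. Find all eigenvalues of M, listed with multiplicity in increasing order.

-6, 0, 3

Characteristic polynomial: p(s) = s^3 + 3s^2 - 18s = s(s - 3)(s + 6).
Roots (with multiplicity): -6, 0, 3.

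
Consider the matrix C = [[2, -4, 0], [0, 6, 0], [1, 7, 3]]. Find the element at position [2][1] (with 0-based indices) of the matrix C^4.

2495

Characteristic polynomial: λ^3 - 11λ^2 + 36λ - 36 = (λ - 6)(λ - 3)(λ - 2), so the eigenvalues are 2, 3, 6.
λ=3: eigenvector (0, 0, 1).
λ=6: eigenvector (-1, 1, 2).
λ=2: eigenvector (-1, 0, 1).
P = [[0, -1, -1], [0, 1, 0], [1, 2, 1]], D = diag(3, 6, 2), P⁻¹ = [[1, -1, 1], [0, 1, 0], [-1, -1, 0]].
C⁴ = P·diag(81, 1296, 16)·P⁻¹ = [[16, -1280, 0], [0, 1296, 0], [65, 2495, 81]].
The requested entry is 2495.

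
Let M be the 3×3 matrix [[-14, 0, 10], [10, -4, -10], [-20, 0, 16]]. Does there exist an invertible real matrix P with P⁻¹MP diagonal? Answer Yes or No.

Characteristic polynomial: p(t) = t^3 + 2t^2 - 32t - 96 = (t - 6)(t + 4)^2.
t = -4 has algebraic multiplicity 2; rank(M + 4I) = 1, so geometric multiplicity = 2.
Every eigenvalue has geometric = algebraic multiplicity, so M is diagonalizable.

Yes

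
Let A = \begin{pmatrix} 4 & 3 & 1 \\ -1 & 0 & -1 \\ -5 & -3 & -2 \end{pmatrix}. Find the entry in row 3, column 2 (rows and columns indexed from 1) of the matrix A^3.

-27

Characteristic polynomial: t^3 - 2t^2 - 3t = t(t - 3)(t + 1), so the eigenvalues are -1, 0, 3.
t=3: eigenvector (1, 0, -1).
t=0: eigenvector (1, -1, -1).
t=-1: eigenvector (-1, 1, 2).
P = [[1, 1, -1], [0, -1, 1], [-1, -1, 2]], D = diag(3, 0, -1), P⁻¹ = [[1, 1, 0], [1, -1, 1], [1, 0, 1]].
A³ = P·diag(27, 0, -1)·P⁻¹ = [[28, 27, 1], [-1, 0, -1], [-29, -27, -2]].
The requested entry is -27.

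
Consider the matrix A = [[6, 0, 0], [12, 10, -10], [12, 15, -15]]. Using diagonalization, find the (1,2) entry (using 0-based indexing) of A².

Characteristic polynomial: t^3 - t^2 - 30t = t(t - 6)(t + 5), so the eigenvalues are -5, 0, 6.
t=6: eigenvector (1, 2, 2).
t=-5: eigenvector (0, 2, 3).
t=0: eigenvector (0, 1, 1).
P = [[1, 0, 0], [2, 2, 1], [2, 3, 1]], D = diag(6, -5, 0), P⁻¹ = [[1, 0, 0], [0, -1, 1], [-2, 3, -2]].
A² = P·diag(36, 25, 0)·P⁻¹ = [[36, 0, 0], [72, -50, 50], [72, -75, 75]].
The requested entry is 50.

50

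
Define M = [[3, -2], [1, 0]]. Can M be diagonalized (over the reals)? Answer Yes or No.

Yes

Characteristic polynomial: p(λ) = λ^2 - 3λ + 2 = (λ - 2)(λ - 1).
All 2 eigenvalues are distinct, so M is diagonalizable.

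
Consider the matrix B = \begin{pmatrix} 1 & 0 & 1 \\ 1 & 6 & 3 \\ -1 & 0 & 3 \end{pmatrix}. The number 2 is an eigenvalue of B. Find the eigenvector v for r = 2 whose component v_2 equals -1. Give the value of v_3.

1

B − 2I = [[-1, 0, 1], [1, 4, 3], [-1, 0, 1]].
Solving (B − 2I)v = 0 gives the eigenspace spanned by (1, -1, 1).
With v_2 = -1, v = (1, -1, 1), so v_3 = 1.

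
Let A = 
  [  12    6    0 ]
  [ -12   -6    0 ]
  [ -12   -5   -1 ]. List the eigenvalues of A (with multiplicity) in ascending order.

-1, 0, 6

Characteristic polynomial: p(r) = r^3 - 5r^2 - 6r = r(r - 6)(r + 1).
Roots (with multiplicity): -1, 0, 6.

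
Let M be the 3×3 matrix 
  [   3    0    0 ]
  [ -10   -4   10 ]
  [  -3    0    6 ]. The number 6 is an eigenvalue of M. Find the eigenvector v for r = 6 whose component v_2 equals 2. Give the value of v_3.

2

M − 6I = [[-3, 0, 0], [-10, -10, 10], [-3, 0, 0]].
Solving (M − 6I)v = 0 gives the eigenspace spanned by (0, 2, 2).
With v_2 = 2, v = (0, 2, 2), so v_3 = 2.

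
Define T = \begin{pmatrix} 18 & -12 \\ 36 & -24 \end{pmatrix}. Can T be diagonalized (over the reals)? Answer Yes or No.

Characteristic polynomial: p(λ) = λ^2 + 6λ = λ(λ + 6).
All 2 eigenvalues are distinct, so T is diagonalizable.

Yes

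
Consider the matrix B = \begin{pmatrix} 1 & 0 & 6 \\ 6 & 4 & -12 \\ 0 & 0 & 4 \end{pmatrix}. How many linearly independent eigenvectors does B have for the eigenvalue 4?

B − 4I = [[-3, 0, 6], [6, 0, -12], [0, 0, 0]].
This matrix has rank 1, so its null space has dimension 3 − 1 = 2.

2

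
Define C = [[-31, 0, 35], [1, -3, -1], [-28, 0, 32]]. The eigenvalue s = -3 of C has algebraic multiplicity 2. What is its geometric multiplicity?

C + 3I = [[-28, 0, 35], [1, 0, -1], [-28, 0, 35]].
This matrix has rank 2, so its null space has dimension 3 − 2 = 1.

1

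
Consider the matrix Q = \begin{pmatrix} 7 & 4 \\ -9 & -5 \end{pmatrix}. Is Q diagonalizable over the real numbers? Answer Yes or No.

Characteristic polynomial: p(s) = s^2 - 2s + 1 = (s - 1)^2.
s = 1 has algebraic multiplicity 2; rank(Q − 1I) = 1, so geometric multiplicity = 1.
Geometric multiplicity < algebraic multiplicity, so Q is not diagonalizable.

No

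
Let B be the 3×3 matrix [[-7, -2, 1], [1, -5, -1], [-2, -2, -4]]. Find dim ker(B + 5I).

B + 5I = [[-2, -2, 1], [1, 0, -1], [-2, -2, 1]].
This matrix has rank 2, so its null space has dimension 3 − 2 = 1.

1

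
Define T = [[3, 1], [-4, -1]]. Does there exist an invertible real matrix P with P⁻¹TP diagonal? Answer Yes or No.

No

Characteristic polynomial: p(s) = s^2 - 2s + 1 = (s - 1)^2.
s = 1 has algebraic multiplicity 2; rank(T − 1I) = 1, so geometric multiplicity = 1.
Geometric multiplicity < algebraic multiplicity, so T is not diagonalizable.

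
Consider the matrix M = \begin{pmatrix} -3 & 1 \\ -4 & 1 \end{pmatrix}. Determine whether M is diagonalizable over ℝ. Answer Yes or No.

Characteristic polynomial: p(r) = r^2 + 2r + 1 = (r + 1)^2.
r = -1 has algebraic multiplicity 2; rank(M + 1I) = 1, so geometric multiplicity = 1.
Geometric multiplicity < algebraic multiplicity, so M is not diagonalizable.

No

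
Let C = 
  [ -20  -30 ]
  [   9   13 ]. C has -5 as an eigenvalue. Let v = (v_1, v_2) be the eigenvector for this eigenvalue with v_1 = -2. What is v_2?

1

C + 5I = [[-15, -30], [9, 18]].
Solving (C + 5I)v = 0 gives the eigenspace spanned by (-2, 1).
With v_1 = -2, v = (-2, 1), so v_2 = 1.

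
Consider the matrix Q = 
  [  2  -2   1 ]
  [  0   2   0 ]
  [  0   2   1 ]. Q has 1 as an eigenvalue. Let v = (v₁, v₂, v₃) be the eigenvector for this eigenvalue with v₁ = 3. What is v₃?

-3

Q − 1I = [[1, -2, 1], [0, 1, 0], [0, 2, 0]].
Solving (Q − 1I)v = 0 gives the eigenspace spanned by (3, 0, -3).
With v₁ = 3, v = (3, 0, -3), so v₃ = -3.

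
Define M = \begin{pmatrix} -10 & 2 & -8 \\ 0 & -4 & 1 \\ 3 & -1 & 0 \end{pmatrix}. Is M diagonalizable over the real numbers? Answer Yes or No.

No

Characteristic polynomial: p(λ) = λ^3 + 14λ^2 + 65λ + 100 = (λ + 4)(λ + 5)^2.
λ = -5 has algebraic multiplicity 2; rank(M + 5I) = 2, so geometric multiplicity = 1.
Geometric multiplicity < algebraic multiplicity, so M is not diagonalizable.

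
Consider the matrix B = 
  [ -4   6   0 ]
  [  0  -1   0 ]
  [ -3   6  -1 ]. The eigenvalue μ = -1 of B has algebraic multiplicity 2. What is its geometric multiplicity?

2

B + 1I = [[-3, 6, 0], [0, 0, 0], [-3, 6, 0]].
This matrix has rank 1, so its null space has dimension 3 − 1 = 2.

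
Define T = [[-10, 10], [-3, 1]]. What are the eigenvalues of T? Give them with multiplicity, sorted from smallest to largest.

-5, -4

Characteristic polynomial: p(r) = r^2 + 9r + 20 = (r + 4)(r + 5).
Roots (with multiplicity): -5, -4.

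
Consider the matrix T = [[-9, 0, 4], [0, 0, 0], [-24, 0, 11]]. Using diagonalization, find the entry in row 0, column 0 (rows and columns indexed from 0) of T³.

-57

Characteristic polynomial: s^3 - 2s^2 - 3s = s(s - 3)(s + 1), so the eigenvalues are -1, 0, 3.
s=-1: eigenvector (1, 0, 2).
s=0: eigenvector (0, 1, 0).
s=3: eigenvector (1, 0, 3).
P = [[1, 0, 1], [0, 1, 0], [2, 0, 3]], D = diag(-1, 0, 3), P⁻¹ = [[3, 0, -1], [0, 1, 0], [-2, 0, 1]].
T³ = P·diag(-1, 0, 27)·P⁻¹ = [[-57, 0, 28], [0, 0, 0], [-168, 0, 83]].
The requested entry is -57.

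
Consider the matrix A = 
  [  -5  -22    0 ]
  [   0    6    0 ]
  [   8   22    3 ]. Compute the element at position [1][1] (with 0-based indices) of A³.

Characteristic polynomial: t^3 - 4t^2 - 27t + 90 = (t - 6)(t - 3)(t + 5), so the eigenvalues are -5, 3, 6.
t=6: eigenvector (-2, 1, 2).
t=-5: eigenvector (1, 0, -1).
t=3: eigenvector (0, 0, 1).
P = [[-2, 1, 0], [1, 0, 0], [2, -1, 1]], D = diag(6, -5, 3), P⁻¹ = [[0, 1, 0], [1, 2, 0], [1, 0, 1]].
A³ = P·diag(216, -125, 27)·P⁻¹ = [[-125, -682, 0], [0, 216, 0], [152, 682, 27]].
The requested entry is 216.

216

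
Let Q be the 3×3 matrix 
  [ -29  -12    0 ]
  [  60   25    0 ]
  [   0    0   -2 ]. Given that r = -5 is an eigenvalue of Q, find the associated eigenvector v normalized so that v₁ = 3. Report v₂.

-6

Q + 5I = [[-24, -12, 0], [60, 30, 0], [0, 0, 3]].
Solving (Q + 5I)v = 0 gives the eigenspace spanned by (3, -6, 0).
With v₁ = 3, v = (3, -6, 0), so v₂ = -6.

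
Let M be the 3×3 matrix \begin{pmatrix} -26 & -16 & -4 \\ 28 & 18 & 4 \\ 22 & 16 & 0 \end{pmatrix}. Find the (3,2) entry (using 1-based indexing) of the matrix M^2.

-64

Characteristic polynomial: μ^3 + 8μ^2 + 4μ - 48 = (μ - 2)(μ + 4)(μ + 6), so the eigenvalues are -6, -4, 2.
μ=-6: eigenvector (1, -1, -1).
μ=2: eigenvector (-2, 3, 2).
μ=-4: eigenvector (-2, 2, 3).
P = [[1, -2, -2], [-1, 3, 2], [-1, 2, 3]], D = diag(-6, 2, -4), P⁻¹ = [[5, 2, 2], [1, 1, 0], [1, 0, 1]].
M² = P·diag(36, 4, 16)·P⁻¹ = [[140, 64, 40], [-136, -60, -40], [-124, -64, -24]].
The requested entry is -64.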